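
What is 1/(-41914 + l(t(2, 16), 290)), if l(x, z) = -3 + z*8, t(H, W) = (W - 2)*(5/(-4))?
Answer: -1/39597 ≈ -2.5254e-5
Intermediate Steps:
t(H, W) = 5/2 - 5*W/4 (t(H, W) = (-2 + W)*(5*(-¼)) = (-2 + W)*(-5/4) = 5/2 - 5*W/4)
l(x, z) = -3 + 8*z
1/(-41914 + l(t(2, 16), 290)) = 1/(-41914 + (-3 + 8*290)) = 1/(-41914 + (-3 + 2320)) = 1/(-41914 + 2317) = 1/(-39597) = -1/39597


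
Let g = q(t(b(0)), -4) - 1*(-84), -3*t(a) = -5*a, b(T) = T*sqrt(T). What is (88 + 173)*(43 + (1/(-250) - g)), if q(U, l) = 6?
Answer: -3067011/250 ≈ -12268.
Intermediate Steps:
b(T) = T**(3/2)
t(a) = 5*a/3 (t(a) = -(-5)*a/3 = 5*a/3)
g = 90 (g = 6 - 1*(-84) = 6 + 84 = 90)
(88 + 173)*(43 + (1/(-250) - g)) = (88 + 173)*(43 + (1/(-250) - 1*90)) = 261*(43 + (-1/250 - 90)) = 261*(43 - 22501/250) = 261*(-11751/250) = -3067011/250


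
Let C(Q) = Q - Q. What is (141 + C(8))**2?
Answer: 19881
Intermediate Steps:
C(Q) = 0
(141 + C(8))**2 = (141 + 0)**2 = 141**2 = 19881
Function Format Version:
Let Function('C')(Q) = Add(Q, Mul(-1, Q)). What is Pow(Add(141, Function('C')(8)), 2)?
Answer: 19881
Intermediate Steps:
Function('C')(Q) = 0
Pow(Add(141, Function('C')(8)), 2) = Pow(Add(141, 0), 2) = Pow(141, 2) = 19881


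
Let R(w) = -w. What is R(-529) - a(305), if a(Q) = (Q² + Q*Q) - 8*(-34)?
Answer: -185793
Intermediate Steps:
a(Q) = 272 + 2*Q² (a(Q) = (Q² + Q²) + 272 = 2*Q² + 272 = 272 + 2*Q²)
R(-529) - a(305) = -1*(-529) - (272 + 2*305²) = 529 - (272 + 2*93025) = 529 - (272 + 186050) = 529 - 1*186322 = 529 - 186322 = -185793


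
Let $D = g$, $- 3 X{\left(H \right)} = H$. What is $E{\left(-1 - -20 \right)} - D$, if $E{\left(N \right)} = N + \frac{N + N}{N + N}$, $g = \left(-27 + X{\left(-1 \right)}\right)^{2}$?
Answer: $- \frac{6220}{9} \approx -691.11$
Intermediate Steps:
$X{\left(H \right)} = - \frac{H}{3}$
$g = \frac{6400}{9}$ ($g = \left(-27 - - \frac{1}{3}\right)^{2} = \left(-27 + \frac{1}{3}\right)^{2} = \left(- \frac{80}{3}\right)^{2} = \frac{6400}{9} \approx 711.11$)
$E{\left(N \right)} = 1 + N$ ($E{\left(N \right)} = N + \frac{2 N}{2 N} = N + 2 N \frac{1}{2 N} = N + 1 = 1 + N$)
$D = \frac{6400}{9} \approx 711.11$
$E{\left(-1 - -20 \right)} - D = \left(1 - -19\right) - \frac{6400}{9} = \left(1 + \left(-1 + 20\right)\right) - \frac{6400}{9} = \left(1 + 19\right) - \frac{6400}{9} = 20 - \frac{6400}{9} = - \frac{6220}{9}$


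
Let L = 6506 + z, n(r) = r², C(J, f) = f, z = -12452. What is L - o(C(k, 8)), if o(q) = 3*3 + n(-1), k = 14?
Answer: -5956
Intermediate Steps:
L = -5946 (L = 6506 - 12452 = -5946)
o(q) = 10 (o(q) = 3*3 + (-1)² = 9 + 1 = 10)
L - o(C(k, 8)) = -5946 - 1*10 = -5946 - 10 = -5956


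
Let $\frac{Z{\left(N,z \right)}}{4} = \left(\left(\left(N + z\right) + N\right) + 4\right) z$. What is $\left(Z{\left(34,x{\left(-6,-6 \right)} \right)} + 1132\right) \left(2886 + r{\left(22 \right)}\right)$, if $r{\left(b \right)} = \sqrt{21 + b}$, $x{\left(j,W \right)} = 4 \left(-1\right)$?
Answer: $126984 + 44 \sqrt{43} \approx 1.2727 \cdot 10^{5}$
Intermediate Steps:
$x{\left(j,W \right)} = -4$
$Z{\left(N,z \right)} = 4 z \left(4 + z + 2 N\right)$ ($Z{\left(N,z \right)} = 4 \left(\left(\left(N + z\right) + N\right) + 4\right) z = 4 \left(\left(z + 2 N\right) + 4\right) z = 4 \left(4 + z + 2 N\right) z = 4 z \left(4 + z + 2 N\right)$)
$\left(Z{\left(34,x{\left(-6,-6 \right)} \right)} + 1132\right) \left(2886 + r{\left(22 \right)}\right) = \left(4 \left(-4\right) \left(4 - 4 + 2 \cdot 34\right) + 1132\right) \left(2886 + \sqrt{21 + 22}\right) = \left(4 \left(-4\right) \left(4 - 4 + 68\right) + 1132\right) \left(2886 + \sqrt{43}\right) = \left(4 \left(-4\right) 68 + 1132\right) \left(2886 + \sqrt{43}\right) = \left(-1088 + 1132\right) \left(2886 + \sqrt{43}\right) = 44 \left(2886 + \sqrt{43}\right) = 126984 + 44 \sqrt{43}$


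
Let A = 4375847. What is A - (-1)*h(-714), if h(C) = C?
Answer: 4375133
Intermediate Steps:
A - (-1)*h(-714) = 4375847 - (-1)*(-714) = 4375847 - 1*714 = 4375847 - 714 = 4375133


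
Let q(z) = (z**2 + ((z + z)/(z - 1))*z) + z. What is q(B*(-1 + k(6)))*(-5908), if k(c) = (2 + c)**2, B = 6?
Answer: -320778062136/377 ≈ -8.5087e+8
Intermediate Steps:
q(z) = z + z**2 + 2*z**2/(-1 + z) (q(z) = (z**2 + ((2*z)/(-1 + z))*z) + z = (z**2 + (2*z/(-1 + z))*z) + z = (z**2 + 2*z**2/(-1 + z)) + z = z + z**2 + 2*z**2/(-1 + z))
q(B*(-1 + k(6)))*(-5908) = ((6*(-1 + (2 + 6)**2))*(-1 + (6*(-1 + (2 + 6)**2))**2 + 2*(6*(-1 + (2 + 6)**2)))/(-1 + 6*(-1 + (2 + 6)**2)))*(-5908) = ((6*(-1 + 8**2))*(-1 + (6*(-1 + 8**2))**2 + 2*(6*(-1 + 8**2)))/(-1 + 6*(-1 + 8**2)))*(-5908) = ((6*(-1 + 64))*(-1 + (6*(-1 + 64))**2 + 2*(6*(-1 + 64)))/(-1 + 6*(-1 + 64)))*(-5908) = ((6*63)*(-1 + (6*63)**2 + 2*(6*63))/(-1 + 6*63))*(-5908) = (378*(-1 + 378**2 + 2*378)/(-1 + 378))*(-5908) = (378*(-1 + 142884 + 756)/377)*(-5908) = (378*(1/377)*143639)*(-5908) = (54295542/377)*(-5908) = -320778062136/377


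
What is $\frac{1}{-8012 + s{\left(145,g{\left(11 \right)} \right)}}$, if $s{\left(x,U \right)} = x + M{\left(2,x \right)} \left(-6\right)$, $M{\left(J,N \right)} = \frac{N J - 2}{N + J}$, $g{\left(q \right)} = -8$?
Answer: $- \frac{49}{386059} \approx -0.00012692$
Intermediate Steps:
$M{\left(J,N \right)} = \frac{-2 + J N}{J + N}$ ($M{\left(J,N \right)} = \frac{J N - 2}{J + N} = \frac{-2 + J N}{J + N}$)
$s{\left(x,U \right)} = x - \frac{6 \left(-2 + 2 x\right)}{2 + x}$ ($s{\left(x,U \right)} = x + \frac{-2 + 2 x}{2 + x} \left(-6\right) = x - \frac{6 \left(-2 + 2 x\right)}{2 + x}$)
$\frac{1}{-8012 + s{\left(145,g{\left(11 \right)} \right)}} = \frac{1}{-8012 + \frac{12 + 145^{2} - 1450}{2 + 145}} = \frac{1}{-8012 + \frac{12 + 21025 - 1450}{147}} = \frac{1}{-8012 + \frac{1}{147} \cdot 19587} = \frac{1}{-8012 + \frac{6529}{49}} = \frac{1}{- \frac{386059}{49}} = - \frac{49}{386059}$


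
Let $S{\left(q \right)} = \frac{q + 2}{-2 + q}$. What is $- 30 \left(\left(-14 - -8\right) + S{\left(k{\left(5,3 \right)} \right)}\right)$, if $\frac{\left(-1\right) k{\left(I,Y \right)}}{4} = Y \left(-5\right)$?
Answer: $\frac{4290}{29} \approx 147.93$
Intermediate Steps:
$k{\left(I,Y \right)} = 20 Y$ ($k{\left(I,Y \right)} = - 4 Y \left(-5\right) = - 4 \left(- 5 Y\right) = 20 Y$)
$S{\left(q \right)} = \frac{2 + q}{-2 + q}$
$- 30 \left(\left(-14 - -8\right) + S{\left(k{\left(5,3 \right)} \right)}\right) = - 30 \left(\left(-14 - -8\right) + \frac{2 + 20 \cdot 3}{-2 + 20 \cdot 3}\right) = - 30 \left(\left(-14 + 8\right) + \frac{2 + 60}{-2 + 60}\right) = - 30 \left(-6 + \frac{1}{58} \cdot 62\right) = - 30 \left(-6 + \frac{31}{29}\right) = \left(-30\right) \left(- \frac{143}{29}\right) = \frac{4290}{29}$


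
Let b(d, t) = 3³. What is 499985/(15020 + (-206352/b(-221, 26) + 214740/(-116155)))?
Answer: 34845454605/514019648 ≈ 67.790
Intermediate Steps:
b(d, t) = 27
499985/(15020 + (-206352/b(-221, 26) + 214740/(-116155))) = 499985/(15020 + (-206352/27 + 214740/(-116155))) = 499985/(15020 + (-206352*1/27 + 214740*(-1/116155))) = 499985/(15020 + (-22928/3 - 42948/23231)) = 499985/(15020 - 532769212/69693) = 499985/(514019648/69693) = 499985*(69693/514019648) = 34845454605/514019648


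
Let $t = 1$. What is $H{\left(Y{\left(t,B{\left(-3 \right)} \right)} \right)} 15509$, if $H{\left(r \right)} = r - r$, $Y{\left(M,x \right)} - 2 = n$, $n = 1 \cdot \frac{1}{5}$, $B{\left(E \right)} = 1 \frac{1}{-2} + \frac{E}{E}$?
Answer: $0$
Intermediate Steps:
$B{\left(E \right)} = \frac{1}{2}$ ($B{\left(E \right)} = 1 \left(- \frac{1}{2}\right) + 1 = - \frac{1}{2} + 1 = \frac{1}{2}$)
$n = \frac{1}{5}$ ($n = 1 \cdot \frac{1}{5} = \frac{1}{5} \approx 0.2$)
$Y{\left(M,x \right)} = \frac{11}{5}$ ($Y{\left(M,x \right)} = 2 + \frac{1}{5} = \frac{11}{5}$)
$H{\left(r \right)} = 0$
$H{\left(Y{\left(t,B{\left(-3 \right)} \right)} \right)} 15509 = 0 \cdot 15509 = 0$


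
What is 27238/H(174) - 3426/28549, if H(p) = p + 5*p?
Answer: 387020459/14902578 ≈ 25.970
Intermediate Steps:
H(p) = 6*p
27238/H(174) - 3426/28549 = 27238/((6*174)) - 3426/28549 = 27238/1044 - 3426*1/28549 = 27238*(1/1044) - 3426/28549 = 13619/522 - 3426/28549 = 387020459/14902578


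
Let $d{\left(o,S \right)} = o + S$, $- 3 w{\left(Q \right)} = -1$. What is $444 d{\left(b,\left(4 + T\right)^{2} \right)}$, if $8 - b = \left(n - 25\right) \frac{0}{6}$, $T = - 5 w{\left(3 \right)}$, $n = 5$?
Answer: $\frac{17908}{3} \approx 5969.3$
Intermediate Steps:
$w{\left(Q \right)} = \frac{1}{3}$ ($w{\left(Q \right)} = \left(- \frac{1}{3}\right) \left(-1\right) = \frac{1}{3}$)
$T = - \frac{5}{3}$ ($T = \left(-5\right) \frac{1}{3} = - \frac{5}{3} \approx -1.6667$)
$b = 8$ ($b = 8 - \left(5 - 25\right) \frac{0}{6} = 8 - \left(5 - 25\right) 0 \cdot \frac{1}{6} = 8 - \left(-20\right) 0 = 8 - 0 = 8 + 0 = 8$)
$d{\left(o,S \right)} = S + o$
$444 d{\left(b,\left(4 + T\right)^{2} \right)} = 444 \left(\left(4 - \frac{5}{3}\right)^{2} + 8\right) = 444 \left(\left(\frac{7}{3}\right)^{2} + 8\right) = 444 \left(\frac{49}{9} + 8\right) = 444 \cdot \frac{121}{9} = \frac{17908}{3}$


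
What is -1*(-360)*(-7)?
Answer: -2520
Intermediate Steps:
-1*(-360)*(-7) = 360*(-7) = -2520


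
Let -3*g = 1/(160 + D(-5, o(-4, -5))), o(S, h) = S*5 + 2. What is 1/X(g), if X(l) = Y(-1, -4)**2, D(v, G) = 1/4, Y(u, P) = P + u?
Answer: 1/25 ≈ 0.040000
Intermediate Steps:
o(S, h) = 2 + 5*S (o(S, h) = 5*S + 2 = 2 + 5*S)
D(v, G) = 1/4
g = -4/1923 (g = -1/(3*(160 + 1/4)) = -1/(3*641/4) = -1/3*4/641 = -4/1923 ≈ -0.0020801)
X(l) = 25 (X(l) = (-4 - 1)**2 = (-5)**2 = 25)
1/X(g) = 1/25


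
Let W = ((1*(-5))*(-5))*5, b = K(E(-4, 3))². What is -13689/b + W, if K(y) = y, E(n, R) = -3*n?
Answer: 479/16 ≈ 29.938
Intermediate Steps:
b = 144 (b = (-3*(-4))² = 12² = 144)
W = 125 (W = -5*(-5)*5 = 25*5 = 125)
-13689/b + W = -13689/144 + 125 = -117*13/16 + 125 = -1521/16 + 125 = 479/16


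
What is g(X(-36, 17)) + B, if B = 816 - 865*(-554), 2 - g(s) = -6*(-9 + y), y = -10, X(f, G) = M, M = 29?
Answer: 479914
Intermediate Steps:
X(f, G) = 29
g(s) = -112 (g(s) = 2 - (-6)*(-9 - 10) = 2 - (-6)*(-19) = 2 - 1*114 = 2 - 114 = -112)
B = 480026 (B = 816 + 479210 = 480026)
g(X(-36, 17)) + B = -112 + 480026 = 479914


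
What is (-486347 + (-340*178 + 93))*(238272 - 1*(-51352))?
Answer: -158358872976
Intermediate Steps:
(-486347 + (-340*178 + 93))*(238272 - 1*(-51352)) = (-486347 + (-60520 + 93))*(238272 + 51352) = (-486347 - 60427)*289624 = -546774*289624 = -158358872976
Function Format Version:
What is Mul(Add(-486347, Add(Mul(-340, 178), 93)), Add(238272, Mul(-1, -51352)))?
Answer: -158358872976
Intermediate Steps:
Mul(Add(-486347, Add(Mul(-340, 178), 93)), Add(238272, Mul(-1, -51352))) = Mul(Add(-486347, Add(-60520, 93)), Add(238272, 51352)) = Mul(Add(-486347, -60427), 289624) = Mul(-546774, 289624) = -158358872976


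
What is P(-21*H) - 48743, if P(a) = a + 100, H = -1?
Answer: -48622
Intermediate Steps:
P(a) = 100 + a
P(-21*H) - 48743 = (100 - 21*(-1)) - 48743 = (100 + 21) - 48743 = 121 - 48743 = -48622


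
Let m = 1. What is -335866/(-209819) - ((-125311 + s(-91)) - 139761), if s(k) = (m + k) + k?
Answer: 55655455073/209819 ≈ 2.6525e+5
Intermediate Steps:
s(k) = 1 + 2*k (s(k) = (1 + k) + k = 1 + 2*k)
-335866/(-209819) - ((-125311 + s(-91)) - 139761) = -335866/(-209819) - ((-125311 + (1 + 2*(-91))) - 139761) = -335866*(-1/209819) - ((-125311 + (1 - 182)) - 139761) = 335866/209819 - ((-125311 - 181) - 139761) = 335866/209819 - (-125492 - 139761) = 335866/209819 - 1*(-265253) = 335866/209819 + 265253 = 55655455073/209819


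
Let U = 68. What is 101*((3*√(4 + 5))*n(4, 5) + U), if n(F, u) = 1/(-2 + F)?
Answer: 14645/2 ≈ 7322.5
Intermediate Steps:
101*((3*√(4 + 5))*n(4, 5) + U) = 101*((3*√(4 + 5))/(-2 + 4) + 68) = 101*((3*√9)/2 + 68) = 101*((3*3)*(½) + 68) = 101*(9*(½) + 68) = 101*(9/2 + 68) = 101*(145/2) = 14645/2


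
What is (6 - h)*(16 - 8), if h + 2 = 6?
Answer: 16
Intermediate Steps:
h = 4 (h = -2 + 6 = 4)
(6 - h)*(16 - 8) = (6 - 1*4)*(16 - 8) = (6 - 4)*8 = 2*8 = 16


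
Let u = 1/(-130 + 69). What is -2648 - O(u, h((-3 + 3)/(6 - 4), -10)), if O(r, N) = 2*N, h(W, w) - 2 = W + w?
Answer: -2632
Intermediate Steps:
h(W, w) = 2 + W + w (h(W, w) = 2 + (W + w) = 2 + W + w)
u = -1/61 (u = 1/(-61) = -1/61 ≈ -0.016393)
-2648 - O(u, h((-3 + 3)/(6 - 4), -10)) = -2648 - 2*(2 + (-3 + 3)/(6 - 4) - 10) = -2648 - 2*(2 + 0/2 - 10) = -2648 - 2*(2 + 0*(½) - 10) = -2648 - 2*(2 + 0 - 10) = -2648 - 2*(-8) = -2648 - 1*(-16) = -2648 + 16 = -2632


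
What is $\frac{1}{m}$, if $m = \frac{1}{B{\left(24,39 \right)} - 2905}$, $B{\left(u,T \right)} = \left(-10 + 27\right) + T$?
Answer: $-2849$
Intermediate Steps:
$B{\left(u,T \right)} = 17 + T$
$m = - \frac{1}{2849}$ ($m = \frac{1}{\left(17 + 39\right) - 2905} = \frac{1}{56 - 2905} = \frac{1}{-2849} = - \frac{1}{2849} \approx -0.000351$)
$\frac{1}{m} = \frac{1}{- \frac{1}{2849}} = -2849$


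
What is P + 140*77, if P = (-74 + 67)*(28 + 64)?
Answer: 10136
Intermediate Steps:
P = -644 (P = -7*92 = -644)
P + 140*77 = -644 + 140*77 = -644 + 10780 = 10136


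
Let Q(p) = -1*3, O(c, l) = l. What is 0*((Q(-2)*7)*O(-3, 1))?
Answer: 0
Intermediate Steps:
Q(p) = -3
0*((Q(-2)*7)*O(-3, 1)) = 0*(-3*7*1) = 0*(-21*1) = 0*(-21) = 0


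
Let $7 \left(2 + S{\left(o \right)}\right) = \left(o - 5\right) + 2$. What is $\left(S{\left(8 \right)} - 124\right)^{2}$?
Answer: $\frac{769129}{49} \approx 15697.0$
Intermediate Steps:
$S{\left(o \right)} = - \frac{17}{7} + \frac{o}{7}$ ($S{\left(o \right)} = -2 + \frac{\left(o - 5\right) + 2}{7} = -2 + \frac{\left(-5 + o\right) + 2}{7} = -2 + \frac{-3 + o}{7} = -2 + \left(- \frac{3}{7} + \frac{o}{7}\right) = - \frac{17}{7} + \frac{o}{7}$)
$\left(S{\left(8 \right)} - 124\right)^{2} = \left(\left(- \frac{17}{7} + \frac{1}{7} \cdot 8\right) - 124\right)^{2} = \left(\left(- \frac{17}{7} + \frac{8}{7}\right) - 124\right)^{2} = \left(- \frac{9}{7} - 124\right)^{2} = \left(- \frac{877}{7}\right)^{2} = \frac{769129}{49}$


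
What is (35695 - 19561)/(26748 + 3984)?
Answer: 2689/5122 ≈ 0.52499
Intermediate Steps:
(35695 - 19561)/(26748 + 3984) = 16134/30732 = 16134*(1/30732) = 2689/5122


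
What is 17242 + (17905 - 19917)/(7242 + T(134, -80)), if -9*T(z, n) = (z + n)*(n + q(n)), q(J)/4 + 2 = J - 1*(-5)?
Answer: 82501964/4785 ≈ 17242.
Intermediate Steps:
q(J) = 12 + 4*J (q(J) = -8 + 4*(J - 1*(-5)) = -8 + 4*(J + 5) = -8 + 4*(5 + J) = -8 + (20 + 4*J) = 12 + 4*J)
T(z, n) = -(12 + 5*n)*(n + z)/9 (T(z, n) = -(z + n)*(n + (12 + 4*n))/9 = -(n + z)*(12 + 5*n)/9 = -(12 + 5*n)*(n + z)/9)
17242 + (17905 - 19917)/(7242 + T(134, -80)) = 17242 + (17905 - 19917)/(7242 + (-5/9*(-80)² - 4/3*(-80) - 4/3*134 - 5/9*(-80)*134)) = 17242 - 2012/(7242 + (-5/9*6400 + 320/3 - 536/3 + 53600/9)) = 17242 - 2012/(7242 + (-32000/9 + 320/3 - 536/3 + 53600/9)) = 17242 - 2012/(7242 + 2328) = 17242 - 2012/9570 = 17242 - 2012*1/9570 = 17242 - 1006/4785 = 82501964/4785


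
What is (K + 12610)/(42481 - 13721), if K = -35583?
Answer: -22973/28760 ≈ -0.79878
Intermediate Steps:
(K + 12610)/(42481 - 13721) = (-35583 + 12610)/(42481 - 13721) = -22973/28760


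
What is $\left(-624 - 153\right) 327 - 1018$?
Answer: $-255097$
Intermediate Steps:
$\left(-624 - 153\right) 327 - 1018 = \left(-777\right) 327 - 1018 = -254079 - 1018 = -255097$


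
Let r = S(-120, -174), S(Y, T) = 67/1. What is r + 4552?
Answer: 4619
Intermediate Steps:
S(Y, T) = 67 (S(Y, T) = 67*1 = 67)
r = 67
r + 4552 = 67 + 4552 = 4619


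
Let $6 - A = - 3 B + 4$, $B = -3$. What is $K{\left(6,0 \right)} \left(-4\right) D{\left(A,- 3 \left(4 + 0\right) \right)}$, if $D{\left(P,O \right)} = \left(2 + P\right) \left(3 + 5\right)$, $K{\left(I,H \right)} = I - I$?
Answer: $0$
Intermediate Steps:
$K{\left(I,H \right)} = 0$
$A = -7$ ($A = 6 - \left(\left(-3\right) \left(-3\right) + 4\right) = 6 - \left(9 + 4\right) = 6 - 13 = -7$)
$D{\left(P,O \right)} = 16 + 8 P$ ($D{\left(P,O \right)} = \left(2 + P\right) 8 = 16 + 8 P$)
$K{\left(6,0 \right)} \left(-4\right) D{\left(A,- 3 \left(4 + 0\right) \right)} = 0 \left(-4\right) \left(16 + 8 \left(-7\right)\right) = 0 \left(16 - 56\right) = 0 \left(-40\right) = 0$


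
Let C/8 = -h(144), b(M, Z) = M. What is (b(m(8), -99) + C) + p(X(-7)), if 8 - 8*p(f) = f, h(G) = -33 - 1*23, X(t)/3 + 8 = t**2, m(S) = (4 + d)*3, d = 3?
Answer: 3637/8 ≈ 454.63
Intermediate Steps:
m(S) = 21 (m(S) = (4 + 3)*3 = 7*3 = 21)
X(t) = -24 + 3*t**2
h(G) = -56 (h(G) = -33 - 23 = -56)
p(f) = 1 - f/8
C = 448 (C = 8*(-1*(-56)) = 8*56 = 448)
(b(m(8), -99) + C) + p(X(-7)) = (21 + 448) + (1 - (-24 + 3*(-7)**2)/8) = 469 + (1 - (-24 + 3*49)/8) = 469 + (1 - (-24 + 147)/8) = 469 + (1 - 1/8*123) = 469 + (1 - 123/8) = 469 - 115/8 = 3637/8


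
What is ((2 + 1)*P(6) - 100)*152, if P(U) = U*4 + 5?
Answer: -1976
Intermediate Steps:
P(U) = 5 + 4*U (P(U) = 4*U + 5 = 5 + 4*U)
((2 + 1)*P(6) - 100)*152 = ((2 + 1)*(5 + 4*6) - 100)*152 = (3*(5 + 24) - 100)*152 = (3*29 - 100)*152 = (87 - 100)*152 = -13*152 = -1976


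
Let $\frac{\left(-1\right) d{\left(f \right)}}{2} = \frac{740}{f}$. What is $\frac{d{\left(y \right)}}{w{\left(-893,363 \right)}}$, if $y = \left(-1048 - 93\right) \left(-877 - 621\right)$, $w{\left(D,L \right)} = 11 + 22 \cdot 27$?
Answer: $- \frac{148}{103407689} \approx -1.4312 \cdot 10^{-6}$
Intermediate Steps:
$w{\left(D,L \right)} = 605$ ($w{\left(D,L \right)} = 11 + 594 = 605$)
$y = 1709218$ ($y = \left(-1141\right) \left(-1498\right) = 1709218$)
$d{\left(f \right)} = - \frac{1480}{f}$ ($d{\left(f \right)} = - 2 \frac{740}{f} = - \frac{1480}{f}$)
$\frac{d{\left(y \right)}}{w{\left(-893,363 \right)}} = \frac{\left(-1480\right) \frac{1}{1709218}}{605} = \left(-1480\right) \frac{1}{1709218} \cdot \frac{1}{605} = \left(- \frac{740}{854609}\right) \frac{1}{605} = - \frac{148}{103407689}$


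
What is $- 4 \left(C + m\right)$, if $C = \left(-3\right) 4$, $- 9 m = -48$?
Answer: $\frac{80}{3} \approx 26.667$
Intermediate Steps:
$m = \frac{16}{3}$ ($m = \left(- \frac{1}{9}\right) \left(-48\right) = \frac{16}{3} \approx 5.3333$)
$C = -12$
$- 4 \left(C + m\right) = - 4 \left(-12 + \frac{16}{3}\right) = \left(-4\right) \left(- \frac{20}{3}\right) = \frac{80}{3}$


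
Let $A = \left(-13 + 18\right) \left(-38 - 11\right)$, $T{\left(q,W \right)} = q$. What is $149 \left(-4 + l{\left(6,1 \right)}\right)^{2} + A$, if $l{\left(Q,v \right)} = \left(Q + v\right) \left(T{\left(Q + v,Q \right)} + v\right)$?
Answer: $402651$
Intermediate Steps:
$l{\left(Q,v \right)} = \left(Q + v\right) \left(Q + 2 v\right)$ ($l{\left(Q,v \right)} = \left(Q + v\right) \left(\left(Q + v\right) + v\right) = \left(Q + v\right) \left(Q + 2 v\right)$)
$A = -245$ ($A = 5 \left(-49\right) = -245$)
$149 \left(-4 + l{\left(6,1 \right)}\right)^{2} + A = 149 \left(-4 + \left(6^{2} + 2 \cdot 1^{2} + 3 \cdot 6 \cdot 1\right)\right)^{2} - 245 = 149 \left(-4 + \left(36 + 2 \cdot 1 + 18\right)\right)^{2} - 245 = 149 \left(-4 + \left(36 + 2 + 18\right)\right)^{2} - 245 = 149 \left(-4 + 56\right)^{2} - 245 = 149 \cdot 52^{2} - 245 = 149 \cdot 2704 - 245 = 402896 - 245 = 402651$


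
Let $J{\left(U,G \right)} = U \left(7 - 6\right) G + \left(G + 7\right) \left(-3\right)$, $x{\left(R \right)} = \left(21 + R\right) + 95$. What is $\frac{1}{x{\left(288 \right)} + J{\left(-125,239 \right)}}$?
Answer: $- \frac{1}{30209} \approx -3.3103 \cdot 10^{-5}$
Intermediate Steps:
$x{\left(R \right)} = 116 + R$
$J{\left(U,G \right)} = -21 - 3 G + G U$ ($J{\left(U,G \right)} = U 1 G + \left(7 + G\right) \left(-3\right) = U G - \left(21 + 3 G\right) = G U - \left(21 + 3 G\right) = -21 - 3 G + G U$)
$\frac{1}{x{\left(288 \right)} + J{\left(-125,239 \right)}} = \frac{1}{\left(116 + 288\right) - 30613} = \frac{1}{404 - 30613} = \frac{1}{-30209} = - \frac{1}{30209}$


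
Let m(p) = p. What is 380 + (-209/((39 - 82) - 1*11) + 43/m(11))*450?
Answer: 128065/33 ≈ 3880.8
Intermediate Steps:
380 + (-209/((39 - 82) - 1*11) + 43/m(11))*450 = 380 + (-209/((39 - 82) - 1*11) + 43/11)*450 = 380 + (-209/(-43 - 11) + 43*(1/11))*450 = 380 + (-209/(-54) + 43/11)*450 = 380 + (-209*(-1/54) + 43/11)*450 = 380 + (209/54 + 43/11)*450 = 380 + (4621/594)*450 = 380 + 115525/33 = 128065/33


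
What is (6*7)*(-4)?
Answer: -168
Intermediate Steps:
(6*7)*(-4) = 42*(-4) = -168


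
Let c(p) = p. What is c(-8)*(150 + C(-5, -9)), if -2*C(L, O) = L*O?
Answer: -1020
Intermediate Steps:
C(L, O) = -L*O/2
c(-8)*(150 + C(-5, -9)) = -8*(150 - 1/2*(-5)*(-9)) = -8*(150 - 45/2) = -8*255/2 = -1020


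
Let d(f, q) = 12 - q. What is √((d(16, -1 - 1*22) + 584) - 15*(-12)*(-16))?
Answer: I*√2261 ≈ 47.55*I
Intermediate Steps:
√((d(16, -1 - 1*22) + 584) - 15*(-12)*(-16)) = √(((12 - (-1 - 1*22)) + 584) - 15*(-12)*(-16)) = √(((12 - (-1 - 22)) + 584) + 180*(-16)) = √(((12 - 1*(-23)) + 584) - 2880) = √(((12 + 23) + 584) - 2880) = √((35 + 584) - 2880) = √(619 - 2880) = √(-2261) = I*√2261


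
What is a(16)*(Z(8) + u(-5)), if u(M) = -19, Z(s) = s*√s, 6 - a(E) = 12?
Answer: 114 - 96*√2 ≈ -21.764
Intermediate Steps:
a(E) = -6 (a(E) = 6 - 1*12 = 6 - 12 = -6)
Z(s) = s^(3/2)
a(16)*(Z(8) + u(-5)) = -6*(8^(3/2) - 19) = -6*(16*√2 - 19) = -6*(-19 + 16*√2) = 114 - 96*√2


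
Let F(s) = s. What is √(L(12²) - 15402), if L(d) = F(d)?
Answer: I*√15258 ≈ 123.52*I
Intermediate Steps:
L(d) = d
√(L(12²) - 15402) = √(12² - 15402) = √(144 - 15402) = √(-15258) = I*√15258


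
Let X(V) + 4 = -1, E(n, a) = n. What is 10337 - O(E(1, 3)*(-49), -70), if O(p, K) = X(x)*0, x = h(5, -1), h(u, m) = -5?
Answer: 10337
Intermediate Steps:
x = -5
X(V) = -5 (X(V) = -4 - 1 = -5)
O(p, K) = 0 (O(p, K) = -5*0 = 0)
10337 - O(E(1, 3)*(-49), -70) = 10337 - 1*0 = 10337 + 0 = 10337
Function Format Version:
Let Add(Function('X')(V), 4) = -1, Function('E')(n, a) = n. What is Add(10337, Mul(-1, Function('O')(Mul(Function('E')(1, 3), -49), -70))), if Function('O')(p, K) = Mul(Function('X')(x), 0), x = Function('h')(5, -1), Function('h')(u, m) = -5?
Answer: 10337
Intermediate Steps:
x = -5
Function('X')(V) = -5 (Function('X')(V) = Add(-4, -1) = -5)
Function('O')(p, K) = 0 (Function('O')(p, K) = Mul(-5, 0) = 0)
Add(10337, Mul(-1, Function('O')(Mul(Function('E')(1, 3), -49), -70))) = Add(10337, Mul(-1, 0)) = Add(10337, 0) = 10337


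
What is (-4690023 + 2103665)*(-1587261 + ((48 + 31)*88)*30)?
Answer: 3565814360958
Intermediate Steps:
(-4690023 + 2103665)*(-1587261 + ((48 + 31)*88)*30) = -2586358*(-1587261 + (79*88)*30) = -2586358*(-1587261 + 6952*30) = -2586358*(-1587261 + 208560) = -2586358*(-1378701) = 3565814360958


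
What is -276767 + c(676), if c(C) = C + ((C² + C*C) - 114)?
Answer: 637747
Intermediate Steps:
c(C) = -114 + C + 2*C² (c(C) = C + ((C² + C²) - 114) = C + (2*C² - 114) = C + (-114 + 2*C²) = -114 + C + 2*C²)
-276767 + c(676) = -276767 + (-114 + 676 + 2*676²) = -276767 + (-114 + 676 + 2*456976) = -276767 + (-114 + 676 + 913952) = -276767 + 914514 = 637747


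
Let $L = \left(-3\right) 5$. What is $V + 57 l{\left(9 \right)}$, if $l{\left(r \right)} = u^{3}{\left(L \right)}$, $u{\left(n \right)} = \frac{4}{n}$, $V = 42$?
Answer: $\frac{46034}{1125} \approx 40.919$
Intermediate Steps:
$L = -15$
$l{\left(r \right)} = - \frac{64}{3375}$ ($l{\left(r \right)} = \left(\frac{4}{-15}\right)^{3} = \left(4 \left(- \frac{1}{15}\right)\right)^{3} = \left(- \frac{4}{15}\right)^{3} = - \frac{64}{3375}$)
$V + 57 l{\left(9 \right)} = 42 + 57 \left(- \frac{64}{3375}\right) = 42 - \frac{1216}{1125} = \frac{46034}{1125}$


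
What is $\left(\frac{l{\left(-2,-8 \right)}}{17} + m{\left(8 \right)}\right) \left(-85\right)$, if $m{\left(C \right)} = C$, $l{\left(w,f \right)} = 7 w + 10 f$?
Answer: $-210$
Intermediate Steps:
$\left(\frac{l{\left(-2,-8 \right)}}{17} + m{\left(8 \right)}\right) \left(-85\right) = \left(\frac{7 \left(-2\right) + 10 \left(-8\right)}{17} + 8\right) \left(-85\right) = \left(\left(-14 - 80\right) \frac{1}{17} + 8\right) \left(-85\right) = \left(\left(-94\right) \frac{1}{17} + 8\right) \left(-85\right) = \left(- \frac{94}{17} + 8\right) \left(-85\right) = \frac{42}{17} \left(-85\right) = -210$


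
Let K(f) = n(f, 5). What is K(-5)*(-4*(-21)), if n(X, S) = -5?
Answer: -420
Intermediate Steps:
K(f) = -5
K(-5)*(-4*(-21)) = -(-20)*(-21) = -5*84 = -420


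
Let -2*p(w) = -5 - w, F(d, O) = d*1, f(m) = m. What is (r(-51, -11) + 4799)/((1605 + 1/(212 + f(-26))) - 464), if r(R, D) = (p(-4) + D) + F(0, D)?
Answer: 890661/212227 ≈ 4.1967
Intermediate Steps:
F(d, O) = d
p(w) = 5/2 + w/2 (p(w) = -(-5 - w)/2 = 5/2 + w/2)
r(R, D) = ½ + D (r(R, D) = ((5/2 + (½)*(-4)) + D) + 0 = ((5/2 - 2) + D) + 0 = (½ + D) + 0 = ½ + D)
(r(-51, -11) + 4799)/((1605 + 1/(212 + f(-26))) - 464) = ((½ - 11) + 4799)/((1605 + 1/(212 - 26)) - 464) = (-21/2 + 4799)/((1605 + 1/186) - 464) = 9577/(2*((1605 + 1/186) - 464)) = 9577/(2*(298531/186 - 464)) = 9577/(2*(212227/186)) = (9577/2)*(186/212227) = 890661/212227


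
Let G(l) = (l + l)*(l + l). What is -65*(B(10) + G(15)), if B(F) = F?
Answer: -59150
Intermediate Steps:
G(l) = 4*l² (G(l) = (2*l)*(2*l) = 4*l²)
-65*(B(10) + G(15)) = -65*(10 + 4*15²) = -65*(10 + 4*225) = -65*(10 + 900) = -65*910 = -59150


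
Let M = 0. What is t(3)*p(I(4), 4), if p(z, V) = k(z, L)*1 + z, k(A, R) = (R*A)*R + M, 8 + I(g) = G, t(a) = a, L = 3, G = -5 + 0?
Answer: -390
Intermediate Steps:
G = -5
I(g) = -13 (I(g) = -8 - 5 = -13)
k(A, R) = A*R² (k(A, R) = (R*A)*R + 0 = (A*R)*R + 0 = A*R² + 0 = A*R²)
p(z, V) = 10*z (p(z, V) = (z*3²)*1 + z = (z*9)*1 + z = (9*z)*1 + z = 9*z + z = 10*z)
t(3)*p(I(4), 4) = 3*(10*(-13)) = 3*(-130) = -390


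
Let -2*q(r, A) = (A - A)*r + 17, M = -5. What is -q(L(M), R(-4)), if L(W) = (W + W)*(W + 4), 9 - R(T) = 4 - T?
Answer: 17/2 ≈ 8.5000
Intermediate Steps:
R(T) = 5 + T (R(T) = 9 - (4 - T) = 9 + (-4 + T) = 5 + T)
L(W) = 2*W*(4 + W) (L(W) = (2*W)*(4 + W) = 2*W*(4 + W))
q(r, A) = -17/2 (q(r, A) = -((A - A)*r + 17)/2 = -(0*r + 17)/2 = -(0 + 17)/2 = -½*17 = -17/2)
-q(L(M), R(-4)) = -1*(-17/2) = 17/2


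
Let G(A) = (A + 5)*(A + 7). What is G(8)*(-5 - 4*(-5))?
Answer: 2925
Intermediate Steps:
G(A) = (5 + A)*(7 + A)
G(8)*(-5 - 4*(-5)) = (35 + 8² + 12*8)*(-5 - 4*(-5)) = (35 + 64 + 96)*(-5 + 20) = 195*15 = 2925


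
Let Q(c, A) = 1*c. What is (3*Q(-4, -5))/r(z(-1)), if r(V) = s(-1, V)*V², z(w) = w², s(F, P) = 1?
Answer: -12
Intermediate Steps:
Q(c, A) = c
r(V) = V² (r(V) = 1*V² = V²)
(3*Q(-4, -5))/r(z(-1)) = (3*(-4))/(((-1)²)²) = -12/(1²) = -12/1 = -12*1 = -12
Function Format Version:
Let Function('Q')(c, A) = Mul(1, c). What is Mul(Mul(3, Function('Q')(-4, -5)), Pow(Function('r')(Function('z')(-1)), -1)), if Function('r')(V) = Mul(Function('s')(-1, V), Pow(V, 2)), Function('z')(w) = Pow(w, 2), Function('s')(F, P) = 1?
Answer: -12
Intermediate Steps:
Function('Q')(c, A) = c
Function('r')(V) = Pow(V, 2) (Function('r')(V) = Mul(1, Pow(V, 2)) = Pow(V, 2))
Mul(Mul(3, Function('Q')(-4, -5)), Pow(Function('r')(Function('z')(-1)), -1)) = Mul(Mul(3, -4), Pow(Pow(Pow(-1, 2), 2), -1)) = Mul(-12, Pow(Pow(1, 2), -1)) = Mul(-12, Pow(1, -1)) = Mul(-12, 1) = -12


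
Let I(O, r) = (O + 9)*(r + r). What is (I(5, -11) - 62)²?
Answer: 136900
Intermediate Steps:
I(O, r) = 2*r*(9 + O) (I(O, r) = (9 + O)*(2*r) = 2*r*(9 + O))
(I(5, -11) - 62)² = (2*(-11)*(9 + 5) - 62)² = (2*(-11)*14 - 62)² = (-308 - 62)² = (-370)² = 136900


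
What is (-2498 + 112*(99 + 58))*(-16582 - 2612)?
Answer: -289560684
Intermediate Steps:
(-2498 + 112*(99 + 58))*(-16582 - 2612) = (-2498 + 112*157)*(-19194) = (-2498 + 17584)*(-19194) = 15086*(-19194) = -289560684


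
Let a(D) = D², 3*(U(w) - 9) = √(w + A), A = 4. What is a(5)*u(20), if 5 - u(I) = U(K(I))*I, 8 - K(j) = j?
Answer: -4375 - 1000*I*√2/3 ≈ -4375.0 - 471.4*I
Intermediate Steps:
K(j) = 8 - j
U(w) = 9 + √(4 + w)/3 (U(w) = 9 + √(w + 4)/3 = 9 + √(4 + w)/3)
u(I) = 5 - I*(9 + √(12 - I)/3) (u(I) = 5 - (9 + √(4 + (8 - I))/3)*I = 5 - (9 + √(12 - I)/3)*I = 5 - I*(9 + √(12 - I)/3))
a(5)*u(20) = 5²*(5 - ⅓*20*(27 + √(12 - 1*20))) = 25*(5 - ⅓*20*(27 + √(12 - 20))) = 25*(5 - ⅓*20*(27 + √(-8))) = 25*(5 - ⅓*20*(27 + 2*I*√2)) = 25*(5 + (-180 - 40*I*√2/3)) = 25*(-175 - 40*I*√2/3) = -4375 - 1000*I*√2/3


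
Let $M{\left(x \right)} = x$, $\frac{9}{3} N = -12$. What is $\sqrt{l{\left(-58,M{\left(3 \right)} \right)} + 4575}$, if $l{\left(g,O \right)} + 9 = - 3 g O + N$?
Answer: $2 \sqrt{1271} \approx 71.302$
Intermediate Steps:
$N = -4$ ($N = \frac{1}{3} \left(-12\right) = -4$)
$l{\left(g,O \right)} = -13 - 3 O g$ ($l{\left(g,O \right)} = -9 + \left(- 3 g O - 4\right) = -9 - \left(4 + 3 O g\right) = -13 - 3 O g$)
$\sqrt{l{\left(-58,M{\left(3 \right)} \right)} + 4575} = \sqrt{\left(-13 - 9 \left(-58\right)\right) + 4575} = \sqrt{\left(-13 + 522\right) + 4575} = \sqrt{509 + 4575} = \sqrt{5084} = 2 \sqrt{1271}$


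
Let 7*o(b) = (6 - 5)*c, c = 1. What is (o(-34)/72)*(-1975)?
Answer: -1975/504 ≈ -3.9187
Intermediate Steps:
o(b) = ⅐ (o(b) = ((6 - 5)*1)/7 = (1*1)/7 = (⅐)*1 = ⅐)
(o(-34)/72)*(-1975) = ((⅐)/72)*(-1975) = ((⅐)*(1/72))*(-1975) = (1/504)*(-1975) = -1975/504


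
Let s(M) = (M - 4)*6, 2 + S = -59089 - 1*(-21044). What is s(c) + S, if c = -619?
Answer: -41785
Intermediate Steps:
S = -38047 (S = -2 + (-59089 - 1*(-21044)) = -2 + (-59089 + 21044) = -2 - 38045 = -38047)
s(M) = -24 + 6*M (s(M) = (-4 + M)*6 = -24 + 6*M)
s(c) + S = (-24 + 6*(-619)) - 38047 = (-24 - 3714) - 38047 = -3738 - 38047 = -41785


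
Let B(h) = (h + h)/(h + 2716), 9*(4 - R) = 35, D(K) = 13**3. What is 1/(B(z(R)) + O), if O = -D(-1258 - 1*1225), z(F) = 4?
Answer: -340/746979 ≈ -0.00045517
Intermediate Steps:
D(K) = 2197
R = 1/9 (R = 4 - 1/9*35 = 4 - 35/9 = 1/9 ≈ 0.11111)
O = -2197 (O = -1*2197 = -2197)
B(h) = 2*h/(2716 + h) (B(h) = (2*h)/(2716 + h) = 2*h/(2716 + h))
1/(B(z(R)) + O) = 1/(2*4/(2716 + 4) - 2197) = 1/(2*4/2720 - 2197) = 1/(2*4*(1/2720) - 2197) = 1/(1/340 - 2197) = 1/(-746979/340) = -340/746979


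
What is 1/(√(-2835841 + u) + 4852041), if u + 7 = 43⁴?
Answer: 4852041/23542301282728 - 7*√11897/23542301282728 ≈ 2.0607e-7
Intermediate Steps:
u = 3418794 (u = -7 + 43⁴ = -7 + 3418801 = 3418794)
1/(√(-2835841 + u) + 4852041) = 1/(√(-2835841 + 3418794) + 4852041) = 1/(√582953 + 4852041) = 1/(7*√11897 + 4852041) = 1/(4852041 + 7*√11897)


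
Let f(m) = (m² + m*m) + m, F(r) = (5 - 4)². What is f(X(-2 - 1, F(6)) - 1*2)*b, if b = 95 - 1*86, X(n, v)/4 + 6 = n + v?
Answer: 20502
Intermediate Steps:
F(r) = 1 (F(r) = 1² = 1)
X(n, v) = -24 + 4*n + 4*v (X(n, v) = -24 + 4*(n + v) = -24 + (4*n + 4*v) = -24 + 4*n + 4*v)
f(m) = m + 2*m² (f(m) = (m² + m²) + m = 2*m² + m = m + 2*m²)
b = 9 (b = 95 - 86 = 9)
f(X(-2 - 1, F(6)) - 1*2)*b = (((-24 + 4*(-2 - 1) + 4*1) - 1*2)*(1 + 2*((-24 + 4*(-2 - 1) + 4*1) - 1*2)))*9 = (((-24 + 4*(-3) + 4) - 2)*(1 + 2*((-24 + 4*(-3) + 4) - 2)))*9 = (((-24 - 12 + 4) - 2)*(1 + 2*((-24 - 12 + 4) - 2)))*9 = ((-32 - 2)*(1 + 2*(-32 - 2)))*9 = -34*(1 + 2*(-34))*9 = -34*(1 - 68)*9 = -34*(-67)*9 = 2278*9 = 20502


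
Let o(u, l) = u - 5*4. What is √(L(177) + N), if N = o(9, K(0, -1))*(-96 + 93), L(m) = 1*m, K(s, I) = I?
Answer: √210 ≈ 14.491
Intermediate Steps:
L(m) = m
o(u, l) = -20 + u (o(u, l) = u - 20 = -20 + u)
N = 33 (N = (-20 + 9)*(-96 + 93) = -11*(-3) = 33)
√(L(177) + N) = √(177 + 33) = √210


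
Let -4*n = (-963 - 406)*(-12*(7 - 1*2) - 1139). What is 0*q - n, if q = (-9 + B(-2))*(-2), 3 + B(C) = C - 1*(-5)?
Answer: 1641431/4 ≈ 4.1036e+5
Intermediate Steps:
B(C) = 2 + C (B(C) = -3 + (C - 1*(-5)) = -3 + (C + 5) = -3 + (5 + C) = 2 + C)
q = 18 (q = (-9 + (2 - 2))*(-2) = (-9 + 0)*(-2) = -9*(-2) = 18)
n = -1641431/4 (n = -(-963 - 406)*(-12*(7 - 1*2) - 1139)/4 = -(-1369)*(-12*(7 - 2) - 1139)/4 = -(-1369)*(-12*5 - 1139)/4 = -(-1369)*(-60 - 1139)/4 = -(-1369)*(-1199)/4 = -¼*1641431 = -1641431/4 ≈ -4.1036e+5)
0*q - n = 0*18 - 1*(-1641431/4) = 0 + 1641431/4 = 1641431/4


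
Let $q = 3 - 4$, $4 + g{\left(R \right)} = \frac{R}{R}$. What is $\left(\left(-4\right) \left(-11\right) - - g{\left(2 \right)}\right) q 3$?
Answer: $-123$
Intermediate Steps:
$g{\left(R \right)} = -3$ ($g{\left(R \right)} = -4 + \frac{R}{R} = -4 + 1 = -3$)
$q = -1$ ($q = 3 - 4 = -1$)
$\left(\left(-4\right) \left(-11\right) - - g{\left(2 \right)}\right) q 3 = \left(\left(-4\right) \left(-11\right) + \left(\left(8 - 3\right) - 8\right)\right) \left(\left(-1\right) 3\right) = \left(44 + \left(5 - 8\right)\right) \left(-3\right) = \left(44 - 3\right) \left(-3\right) = 41 \left(-3\right) = -123$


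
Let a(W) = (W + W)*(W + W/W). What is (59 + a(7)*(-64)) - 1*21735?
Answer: -28844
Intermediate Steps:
a(W) = 2*W*(1 + W) (a(W) = (2*W)*(W + 1) = (2*W)*(1 + W) = 2*W*(1 + W))
(59 + a(7)*(-64)) - 1*21735 = (59 + (2*7*(1 + 7))*(-64)) - 1*21735 = (59 + (2*7*8)*(-64)) - 21735 = (59 + 112*(-64)) - 21735 = (59 - 7168) - 21735 = -7109 - 21735 = -28844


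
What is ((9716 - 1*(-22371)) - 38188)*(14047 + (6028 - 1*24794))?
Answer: 28790619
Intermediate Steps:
((9716 - 1*(-22371)) - 38188)*(14047 + (6028 - 1*24794)) = ((9716 + 22371) - 38188)*(14047 + (6028 - 24794)) = (32087 - 38188)*(14047 - 18766) = -6101*(-4719) = 28790619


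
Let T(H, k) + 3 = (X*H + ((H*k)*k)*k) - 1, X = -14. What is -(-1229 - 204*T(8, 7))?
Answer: 537341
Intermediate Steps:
T(H, k) = -4 - 14*H + H*k**3 (T(H, k) = -3 + ((-14*H + ((H*k)*k)*k) - 1) = -3 + ((-14*H + (H*k**2)*k) - 1) = -3 + ((-14*H + H*k**3) - 1) = -3 + (-1 - 14*H + H*k**3) = -4 - 14*H + H*k**3)
-(-1229 - 204*T(8, 7)) = -(-1229 - 204*(-4 - 14*8 + 8*7**3)) = -(-1229 - 204*(-4 - 112 + 8*343)) = -(-1229 - 204*(-4 - 112 + 2744)) = -(-1229 - 204*2628) = -(-1229 - 536112) = -1*(-537341) = 537341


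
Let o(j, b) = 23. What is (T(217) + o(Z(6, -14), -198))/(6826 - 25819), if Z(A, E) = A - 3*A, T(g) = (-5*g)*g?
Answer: 78474/6331 ≈ 12.395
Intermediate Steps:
T(g) = -5*g**2
Z(A, E) = -2*A
(T(217) + o(Z(6, -14), -198))/(6826 - 25819) = (-5*217**2 + 23)/(6826 - 25819) = (-5*47089 + 23)/(-18993) = (-235445 + 23)*(-1/18993) = -235422*(-1/18993) = 78474/6331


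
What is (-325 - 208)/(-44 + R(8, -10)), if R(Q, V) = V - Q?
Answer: 533/62 ≈ 8.5968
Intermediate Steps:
(-325 - 208)/(-44 + R(8, -10)) = (-325 - 208)/(-44 + (-10 - 1*8)) = -533/(-44 + (-10 - 8)) = -533/(-44 - 18) = -533/(-62) = -533*(-1/62) = 533/62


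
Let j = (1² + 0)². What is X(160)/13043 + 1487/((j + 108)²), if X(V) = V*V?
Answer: 323548541/154963883 ≈ 2.0879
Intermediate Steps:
X(V) = V²
j = 1 (j = (1 + 0)² = 1² = 1)
X(160)/13043 + 1487/((j + 108)²) = 160²/13043 + 1487/((1 + 108)²) = 25600*(1/13043) + 1487/(109²) = 25600/13043 + 1487/11881 = 323548541/154963883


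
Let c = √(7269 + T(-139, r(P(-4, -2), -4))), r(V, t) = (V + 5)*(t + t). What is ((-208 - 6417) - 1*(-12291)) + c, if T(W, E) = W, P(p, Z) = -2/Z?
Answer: 5666 + √7130 ≈ 5750.4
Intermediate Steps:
r(V, t) = 2*t*(5 + V) (r(V, t) = (5 + V)*(2*t) = 2*t*(5 + V))
c = √7130 (c = √(7269 - 139) = √7130 ≈ 84.439)
((-208 - 6417) - 1*(-12291)) + c = ((-208 - 6417) - 1*(-12291)) + √7130 = (-6625 + 12291) + √7130 = 5666 + √7130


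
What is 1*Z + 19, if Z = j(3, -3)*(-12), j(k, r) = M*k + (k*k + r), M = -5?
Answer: 127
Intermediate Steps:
j(k, r) = r + k² - 5*k (j(k, r) = -5*k + (k*k + r) = -5*k + (k² + r) = -5*k + (r + k²) = r + k² - 5*k)
Z = 108 (Z = (-3 + 3² - 5*3)*(-12) = (-3 + 9 - 15)*(-12) = -9*(-12) = 108)
1*Z + 19 = 1*108 + 19 = 108 + 19 = 127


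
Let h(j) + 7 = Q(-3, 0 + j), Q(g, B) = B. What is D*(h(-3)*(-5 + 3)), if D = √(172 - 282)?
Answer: 20*I*√110 ≈ 209.76*I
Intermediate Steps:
h(j) = -7 + j (h(j) = -7 + (0 + j) = -7 + j)
D = I*√110 (D = √(-110) = I*√110 ≈ 10.488*I)
D*(h(-3)*(-5 + 3)) = (I*√110)*((-7 - 3)*(-5 + 3)) = (I*√110)*(-10*(-2)) = (I*√110)*20 = 20*I*√110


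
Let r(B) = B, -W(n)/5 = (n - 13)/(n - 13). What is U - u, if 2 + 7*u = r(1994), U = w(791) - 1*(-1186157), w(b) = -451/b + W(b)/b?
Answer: 938024635/791 ≈ 1.1859e+6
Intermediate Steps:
W(n) = -5 (W(n) = -5*(n - 13)/(n - 13) = -5*(-13 + n)/(-13 + n) = -5*1 = -5)
w(b) = -456/b (w(b) = -451/b - 5/b = -456/b)
U = 938249731/791 (U = -456/791 - 1*(-1186157) = -456*1/791 + 1186157 = -456/791 + 1186157 = 938249731/791 ≈ 1.1862e+6)
u = 1992/7 (u = -2/7 + (⅐)*1994 = -2/7 + 1994/7 = 1992/7 ≈ 284.57)
U - u = 938249731/791 - 1*1992/7 = 938249731/791 - 1992/7 = 938024635/791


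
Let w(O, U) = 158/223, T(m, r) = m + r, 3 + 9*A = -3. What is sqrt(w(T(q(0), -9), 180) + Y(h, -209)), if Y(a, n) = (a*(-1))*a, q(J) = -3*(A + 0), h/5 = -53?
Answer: I*sqrt(3492183791)/223 ≈ 265.0*I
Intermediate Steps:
h = -265 (h = 5*(-53) = -265)
A = -2/3 (A = -1/3 + (1/9)*(-3) = -1/3 - 1/3 = -2/3 ≈ -0.66667)
q(J) = 2 (q(J) = -3*(-2/3 + 0) = -3*(-2/3) = 2)
Y(a, n) = -a**2 (Y(a, n) = (-a)*a = -a**2)
w(O, U) = 158/223 (w(O, U) = 158*(1/223) = 158/223)
sqrt(w(T(q(0), -9), 180) + Y(h, -209)) = sqrt(158/223 - 1*(-265)**2) = sqrt(158/223 - 1*70225) = sqrt(158/223 - 70225) = sqrt(-15660017/223) = I*sqrt(3492183791)/223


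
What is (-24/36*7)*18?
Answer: -84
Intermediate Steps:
(-24/36*7)*18 = (-24*1/36*7)*18 = -⅔*7*18 = -14/3*18 = -84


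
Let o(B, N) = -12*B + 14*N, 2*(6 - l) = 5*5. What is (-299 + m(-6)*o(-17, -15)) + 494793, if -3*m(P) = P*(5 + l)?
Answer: 494512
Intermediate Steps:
l = -13/2 (l = 6 - 5*5/2 = 6 - 1/2*25 = 6 - 25/2 = -13/2 ≈ -6.5000)
m(P) = P/2 (m(P) = -P*(5 - 13/2)/3 = -P*(-3)/(3*2) = -(-1)*P/2 = P/2)
(-299 + m(-6)*o(-17, -15)) + 494793 = (-299 + ((1/2)*(-6))*(-12*(-17) + 14*(-15))) + 494793 = (-299 - 3*(204 - 210)) + 494793 = (-299 - 3*(-6)) + 494793 = (-299 + 18) + 494793 = -281 + 494793 = 494512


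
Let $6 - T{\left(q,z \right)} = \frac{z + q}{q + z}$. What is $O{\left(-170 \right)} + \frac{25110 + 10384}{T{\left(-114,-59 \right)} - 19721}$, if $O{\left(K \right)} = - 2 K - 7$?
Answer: $\frac{3264967}{9858} \approx 331.2$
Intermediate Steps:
$T{\left(q,z \right)} = 5$ ($T{\left(q,z \right)} = 6 - \frac{z + q}{q + z} = 6 - \frac{q + z}{q + z} = 6 - 1 = 5$)
$O{\left(K \right)} = -7 - 2 K$
$O{\left(-170 \right)} + \frac{25110 + 10384}{T{\left(-114,-59 \right)} - 19721} = \left(-7 - -340\right) + \frac{25110 + 10384}{5 - 19721} = \left(-7 + 340\right) + \frac{35494}{-19716} = 333 + 35494 \left(- \frac{1}{19716}\right) = 333 - \frac{17747}{9858} = \frac{3264967}{9858}$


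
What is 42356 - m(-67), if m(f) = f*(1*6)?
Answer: 42758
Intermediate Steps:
m(f) = 6*f (m(f) = f*6 = 6*f)
42356 - m(-67) = 42356 - 6*(-67) = 42356 - 1*(-402) = 42356 + 402 = 42758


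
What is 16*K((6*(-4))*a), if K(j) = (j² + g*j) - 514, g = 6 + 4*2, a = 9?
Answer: 689888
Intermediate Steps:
g = 14 (g = 6 + 8 = 14)
K(j) = -514 + j² + 14*j (K(j) = (j² + 14*j) - 514 = -514 + j² + 14*j)
16*K((6*(-4))*a) = 16*(-514 + ((6*(-4))*9)² + 14*((6*(-4))*9)) = 16*(-514 + (-24*9)² + 14*(-24*9)) = 16*(-514 + (-216)² + 14*(-216)) = 16*(-514 + 46656 - 3024) = 16*43118 = 689888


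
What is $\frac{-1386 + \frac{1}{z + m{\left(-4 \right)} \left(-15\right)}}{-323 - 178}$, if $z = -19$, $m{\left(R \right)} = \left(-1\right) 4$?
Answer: $\frac{56825}{20541} \approx 2.7664$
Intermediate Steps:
$m{\left(R \right)} = -4$
$\frac{-1386 + \frac{1}{z + m{\left(-4 \right)} \left(-15\right)}}{-323 - 178} = \frac{-1386 + \frac{1}{-19 - -60}}{-323 - 178} = \frac{-1386 + \frac{1}{-19 + 60}}{-501} = \left(-1386 + \frac{1}{41}\right) \left(- \frac{1}{501}\right) = \left(- \frac{56825}{41}\right) \left(- \frac{1}{501}\right) = \frac{56825}{20541}$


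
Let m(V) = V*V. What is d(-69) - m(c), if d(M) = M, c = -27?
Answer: -798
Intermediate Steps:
m(V) = V²
d(-69) - m(c) = -69 - 1*(-27)² = -69 - 1*729 = -69 - 729 = -798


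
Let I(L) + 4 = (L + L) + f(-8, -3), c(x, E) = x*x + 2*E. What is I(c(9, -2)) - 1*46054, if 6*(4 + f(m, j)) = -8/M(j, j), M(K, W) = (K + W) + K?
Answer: -1239512/27 ≈ -45908.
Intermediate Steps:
M(K, W) = W + 2*K
c(x, E) = x² + 2*E
f(m, j) = -4 - 4/(9*j) (f(m, j) = -4 + (-8/(j + 2*j))/6 = -4 + (-8*1/(3*j))/6 = -4 + (-8/(3*j))/6 = -4 - 4/(9*j))
I(L) = -212/27 + 2*L (I(L) = -4 + ((L + L) + (-4 - 4/9/(-3))) = -4 + (2*L + (-4 - 4/9*(-⅓))) = -4 + (2*L + (-4 + 4/27)) = -4 + (2*L - 104/27) = -4 + (-104/27 + 2*L) = -212/27 + 2*L)
I(c(9, -2)) - 1*46054 = (-212/27 + 2*(9² + 2*(-2))) - 1*46054 = (-212/27 + 2*(81 - 4)) - 46054 = (-212/27 + 2*77) - 46054 = (-212/27 + 154) - 46054 = 3946/27 - 46054 = -1239512/27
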